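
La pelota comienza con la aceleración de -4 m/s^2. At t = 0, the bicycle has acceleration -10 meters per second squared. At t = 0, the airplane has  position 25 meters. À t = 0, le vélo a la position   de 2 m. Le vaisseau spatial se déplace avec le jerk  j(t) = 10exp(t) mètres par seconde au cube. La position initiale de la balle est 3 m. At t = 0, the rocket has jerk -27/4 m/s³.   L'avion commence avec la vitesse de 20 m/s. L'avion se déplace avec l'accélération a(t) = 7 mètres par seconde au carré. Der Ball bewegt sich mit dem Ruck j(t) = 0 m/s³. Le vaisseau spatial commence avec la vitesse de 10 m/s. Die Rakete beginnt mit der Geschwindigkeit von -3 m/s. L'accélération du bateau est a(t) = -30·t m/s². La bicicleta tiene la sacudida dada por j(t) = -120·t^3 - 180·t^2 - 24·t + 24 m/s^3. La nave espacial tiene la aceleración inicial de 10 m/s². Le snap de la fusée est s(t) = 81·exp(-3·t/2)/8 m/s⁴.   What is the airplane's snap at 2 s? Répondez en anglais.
Starting from acceleration a(t) = 7, we take 2 derivatives. The derivative of acceleration gives jerk: j(t) = 0. Taking d/dt of j(t), we find s(t) = 0. We have snap s(t) = 0. Substituting t = 2: s(2) = 0.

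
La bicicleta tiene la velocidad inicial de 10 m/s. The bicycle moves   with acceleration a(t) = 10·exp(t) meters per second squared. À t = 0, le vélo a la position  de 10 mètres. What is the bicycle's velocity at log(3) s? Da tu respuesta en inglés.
We need to integrate our acceleration equation a(t) = 10·exp(t) 1 time. Integrating acceleration and using the initial condition v(0) = 10, we get v(t) = 10·exp(t). From the given velocity equation v(t) = 10·exp(t), we substitute t = log(3) to get v = 30.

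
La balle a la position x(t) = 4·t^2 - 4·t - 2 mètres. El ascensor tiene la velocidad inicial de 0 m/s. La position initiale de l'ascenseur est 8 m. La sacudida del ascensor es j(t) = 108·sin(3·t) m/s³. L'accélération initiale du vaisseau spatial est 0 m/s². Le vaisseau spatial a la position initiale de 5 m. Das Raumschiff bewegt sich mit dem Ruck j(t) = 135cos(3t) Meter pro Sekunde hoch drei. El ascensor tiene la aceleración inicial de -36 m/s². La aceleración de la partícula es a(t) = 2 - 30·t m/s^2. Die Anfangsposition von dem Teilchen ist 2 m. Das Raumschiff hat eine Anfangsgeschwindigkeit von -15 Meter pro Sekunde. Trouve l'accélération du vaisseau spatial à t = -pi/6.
Nous devons trouver la primitive de notre équation du jerk j(t) = 135·cos(3·t) 1 fois. La primitive du jerk, avec a(0) = 0, donne l'accélération: a(t) = 45·sin(3·t). Nous avons l'accélération a(t) = 45·sin(3·t). En substituant t = -pi/6: a(-pi/6) = -45.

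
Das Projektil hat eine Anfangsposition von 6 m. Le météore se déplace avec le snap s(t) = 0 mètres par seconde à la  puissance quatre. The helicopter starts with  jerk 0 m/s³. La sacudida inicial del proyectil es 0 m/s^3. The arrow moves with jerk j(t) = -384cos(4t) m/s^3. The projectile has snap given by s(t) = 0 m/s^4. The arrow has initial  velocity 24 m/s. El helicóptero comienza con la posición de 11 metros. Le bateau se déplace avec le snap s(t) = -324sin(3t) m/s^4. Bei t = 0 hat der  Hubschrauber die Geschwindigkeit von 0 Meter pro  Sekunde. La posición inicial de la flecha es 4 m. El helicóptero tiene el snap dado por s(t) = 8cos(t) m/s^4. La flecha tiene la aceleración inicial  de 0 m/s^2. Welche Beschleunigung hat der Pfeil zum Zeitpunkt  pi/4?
Wir müssen unsere Gleichung für den Ruck j(t) = -384·cos(4·t) 1-mal integrieren. Das Integral von dem Ruck ist die Beschleunigung. Mit a(0) = 0 erhalten wir a(t) = -96·sin(4·t). Wir haben die Beschleunigung a(t) = -96·sin(4·t). Durch Einsetzen von t = pi/4: a(pi/4) = 0.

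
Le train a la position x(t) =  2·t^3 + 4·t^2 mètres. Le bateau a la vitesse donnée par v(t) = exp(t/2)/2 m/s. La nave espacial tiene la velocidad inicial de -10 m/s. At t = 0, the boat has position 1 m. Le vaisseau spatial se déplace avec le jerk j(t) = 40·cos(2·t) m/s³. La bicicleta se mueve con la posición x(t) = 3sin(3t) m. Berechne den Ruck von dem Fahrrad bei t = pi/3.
Um dies zu lösen, müssen wir 3 Ableitungen unserer Gleichung für die Position x(t) = 3·sin(3·t) nehmen. Durch Ableiten von der Position erhalten wir die Geschwindigkeit: v(t) = 9·cos(3·t). Durch Ableiten von der Geschwindigkeit erhalten wir die Beschleunigung: a(t) = -27·sin(3·t). Die Ableitung von der Beschleunigung ergibt den Ruck: j(t) = -81·cos(3·t). Mit j(t) = -81·cos(3·t) und Einsetzen von t = pi/3, finden wir j = 81.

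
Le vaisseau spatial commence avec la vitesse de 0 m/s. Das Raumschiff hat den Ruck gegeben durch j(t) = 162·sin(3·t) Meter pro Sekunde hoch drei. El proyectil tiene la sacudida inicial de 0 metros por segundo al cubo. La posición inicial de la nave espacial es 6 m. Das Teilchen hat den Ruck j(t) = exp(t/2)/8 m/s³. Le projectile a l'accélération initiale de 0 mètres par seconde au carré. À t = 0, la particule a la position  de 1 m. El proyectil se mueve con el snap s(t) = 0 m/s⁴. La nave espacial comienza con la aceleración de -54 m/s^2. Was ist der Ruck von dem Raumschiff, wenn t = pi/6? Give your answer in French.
En utilisant j(t) = 162·sin(3·t) et en substituant t = pi/6, nous trouvons j = 162.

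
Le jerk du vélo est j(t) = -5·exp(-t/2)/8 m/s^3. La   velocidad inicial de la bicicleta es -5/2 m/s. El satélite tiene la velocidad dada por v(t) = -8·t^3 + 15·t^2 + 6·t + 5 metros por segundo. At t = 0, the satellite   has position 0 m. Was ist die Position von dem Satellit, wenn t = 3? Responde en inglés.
To find the answer, we compute 1 antiderivative of v(t) = -8·t^3 + 15·t^2 + 6·t + 5. Finding the antiderivative of v(t) and using x(0) = 0: x(t) = -2·t^4 + 5·t^3 + 3·t^2 + 5·t. Using x(t) = -2·t^4 + 5·t^3 + 3·t^2 + 5·t and substituting t = 3, we find x = 15.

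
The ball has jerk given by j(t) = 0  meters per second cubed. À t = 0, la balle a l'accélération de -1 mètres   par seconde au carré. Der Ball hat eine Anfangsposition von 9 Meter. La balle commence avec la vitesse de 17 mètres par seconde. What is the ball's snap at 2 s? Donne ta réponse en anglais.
Starting from jerk j(t) = 0, we take 1 derivative. Differentiating jerk, we get snap: s(t) = 0. We have snap s(t) = 0. Substituting t = 2: s(2) = 0.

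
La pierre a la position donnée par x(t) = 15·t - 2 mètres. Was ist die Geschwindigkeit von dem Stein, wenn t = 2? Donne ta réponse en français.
Nous devons dériver notre équation de la position x(t) = 15·t - 2 1 fois. En prenant d/dt de x(t), nous trouvons v(t) = 15. De l'équation de la vitesse v(t) = 15, nous substituons t = 2 pour obtenir v = 15.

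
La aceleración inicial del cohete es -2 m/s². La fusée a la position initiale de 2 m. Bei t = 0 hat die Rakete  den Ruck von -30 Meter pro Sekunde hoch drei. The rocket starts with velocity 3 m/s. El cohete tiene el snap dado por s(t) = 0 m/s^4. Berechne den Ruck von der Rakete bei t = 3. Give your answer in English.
Starting from snap s(t) = 0, we take 1 antiderivative. The integral of snap, with j(0) = -30, gives jerk: j(t) = -30. We have jerk j(t) = -30. Substituting t = 3: j(3) = -30.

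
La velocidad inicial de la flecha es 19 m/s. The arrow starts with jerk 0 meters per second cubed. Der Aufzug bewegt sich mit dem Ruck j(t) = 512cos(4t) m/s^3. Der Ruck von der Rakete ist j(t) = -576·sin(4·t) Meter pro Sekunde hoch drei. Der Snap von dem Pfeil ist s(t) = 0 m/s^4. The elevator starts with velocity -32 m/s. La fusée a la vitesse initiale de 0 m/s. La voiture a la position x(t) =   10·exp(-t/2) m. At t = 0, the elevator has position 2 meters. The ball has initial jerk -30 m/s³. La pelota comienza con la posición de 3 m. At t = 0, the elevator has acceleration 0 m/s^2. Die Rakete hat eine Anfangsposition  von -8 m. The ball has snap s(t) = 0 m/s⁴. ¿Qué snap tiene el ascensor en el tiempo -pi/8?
Para resolver esto, necesitamos tomar 1 derivada de nuestra ecuación de la sacudida j(t) = 512·cos(4·t). Derivando la sacudida, obtenemos el snap: s(t) = -2048·sin(4·t). Tenemos el snap s(t) = -2048·sin(4·t). Sustituyendo t = -pi/8: s(-pi/8) = 2048.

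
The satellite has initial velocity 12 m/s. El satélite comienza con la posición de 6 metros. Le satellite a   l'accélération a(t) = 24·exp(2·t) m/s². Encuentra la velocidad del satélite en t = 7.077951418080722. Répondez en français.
En partant de l'accélération a(t) = 24·exp(2·t), nous prenons 1 intégrale. En prenant ∫a(t)dt et en appliquant v(0) = 12, nous trouvons v(t) = 12·exp(2·t). En utilisant v(t) = 12·exp(2·t) et en substituant t = 7.077951418080722, nous trouvons v = 16865985.9478065.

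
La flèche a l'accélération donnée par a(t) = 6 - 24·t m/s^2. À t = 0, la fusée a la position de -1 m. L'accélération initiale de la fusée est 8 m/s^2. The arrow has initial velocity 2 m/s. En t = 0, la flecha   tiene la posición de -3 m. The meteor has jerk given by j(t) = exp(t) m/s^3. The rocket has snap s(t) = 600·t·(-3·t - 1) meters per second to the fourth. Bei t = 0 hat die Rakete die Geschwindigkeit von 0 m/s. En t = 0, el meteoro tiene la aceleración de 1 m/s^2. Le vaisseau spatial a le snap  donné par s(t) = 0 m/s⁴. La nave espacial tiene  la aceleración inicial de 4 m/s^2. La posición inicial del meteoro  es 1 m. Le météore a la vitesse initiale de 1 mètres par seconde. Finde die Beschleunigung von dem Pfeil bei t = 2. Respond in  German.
Aus der Gleichung für die Beschleunigung a(t) = 6 - 24·t, setzen wir t = 2 ein und erhalten a = -42.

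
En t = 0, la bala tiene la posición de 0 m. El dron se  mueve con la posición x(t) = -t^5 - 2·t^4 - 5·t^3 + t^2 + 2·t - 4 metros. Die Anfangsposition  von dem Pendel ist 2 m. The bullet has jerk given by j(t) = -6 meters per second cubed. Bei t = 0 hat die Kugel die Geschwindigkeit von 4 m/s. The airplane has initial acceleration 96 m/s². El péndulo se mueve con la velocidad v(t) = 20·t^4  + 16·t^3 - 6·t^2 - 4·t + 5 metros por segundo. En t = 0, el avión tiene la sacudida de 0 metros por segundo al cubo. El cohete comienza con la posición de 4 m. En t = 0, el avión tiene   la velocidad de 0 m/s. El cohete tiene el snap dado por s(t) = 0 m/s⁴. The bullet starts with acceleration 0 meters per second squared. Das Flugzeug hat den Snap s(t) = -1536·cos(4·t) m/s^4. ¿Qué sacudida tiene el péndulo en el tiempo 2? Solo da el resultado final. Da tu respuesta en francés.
La réponse est 1140.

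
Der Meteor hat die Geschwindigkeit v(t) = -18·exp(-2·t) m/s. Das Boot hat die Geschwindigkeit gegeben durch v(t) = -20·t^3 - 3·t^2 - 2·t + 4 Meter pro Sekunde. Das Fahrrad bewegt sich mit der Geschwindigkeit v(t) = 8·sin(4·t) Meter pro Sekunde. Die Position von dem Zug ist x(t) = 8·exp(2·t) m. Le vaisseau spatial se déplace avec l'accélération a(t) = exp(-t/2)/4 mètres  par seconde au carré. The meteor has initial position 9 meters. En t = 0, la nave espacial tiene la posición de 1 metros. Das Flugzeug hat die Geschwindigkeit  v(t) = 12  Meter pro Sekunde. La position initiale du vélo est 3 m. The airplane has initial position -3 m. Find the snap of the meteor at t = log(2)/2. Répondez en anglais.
Starting from velocity v(t) = -18·exp(-2·t), we take 3 derivatives. Taking d/dt of v(t), we find a(t) = 36·exp(-2·t). Differentiating acceleration, we get jerk: j(t) = -72·exp(-2·t). Differentiating jerk, we get snap: s(t) = 144·exp(-2·t). We have snap s(t) = 144·exp(-2·t). Substituting t = log(2)/2: s(log(2)/2) = 72.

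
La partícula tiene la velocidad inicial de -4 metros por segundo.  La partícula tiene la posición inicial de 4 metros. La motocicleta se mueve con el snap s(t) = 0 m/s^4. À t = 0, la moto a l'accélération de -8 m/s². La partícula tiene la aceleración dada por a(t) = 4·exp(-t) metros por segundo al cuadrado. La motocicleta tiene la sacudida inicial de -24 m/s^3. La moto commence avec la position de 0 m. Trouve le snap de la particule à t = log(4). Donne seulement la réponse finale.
La réponse est 1.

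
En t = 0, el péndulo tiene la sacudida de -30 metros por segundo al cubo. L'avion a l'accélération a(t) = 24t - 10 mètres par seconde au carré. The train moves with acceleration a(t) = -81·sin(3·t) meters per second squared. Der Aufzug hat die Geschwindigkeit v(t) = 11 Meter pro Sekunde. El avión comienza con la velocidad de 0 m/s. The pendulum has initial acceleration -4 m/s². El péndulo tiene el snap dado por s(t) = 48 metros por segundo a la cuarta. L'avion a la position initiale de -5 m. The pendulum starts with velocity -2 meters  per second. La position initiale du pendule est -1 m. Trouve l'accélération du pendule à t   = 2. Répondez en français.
En partant du snap s(t) = 48, nous prenons 2 intégrales. La primitive du snap, avec j(0) = -30, donne le jerk: j(t) = 48·t - 30. En prenant ∫j(t)dt et en appliquant a(0) = -4, nous trouvons a(t) = 24·t^2 - 30·t - 4. Nous avons l'accélération a(t) = 24·t^2 - 30·t - 4. En substituant t = 2: a(2) = 32.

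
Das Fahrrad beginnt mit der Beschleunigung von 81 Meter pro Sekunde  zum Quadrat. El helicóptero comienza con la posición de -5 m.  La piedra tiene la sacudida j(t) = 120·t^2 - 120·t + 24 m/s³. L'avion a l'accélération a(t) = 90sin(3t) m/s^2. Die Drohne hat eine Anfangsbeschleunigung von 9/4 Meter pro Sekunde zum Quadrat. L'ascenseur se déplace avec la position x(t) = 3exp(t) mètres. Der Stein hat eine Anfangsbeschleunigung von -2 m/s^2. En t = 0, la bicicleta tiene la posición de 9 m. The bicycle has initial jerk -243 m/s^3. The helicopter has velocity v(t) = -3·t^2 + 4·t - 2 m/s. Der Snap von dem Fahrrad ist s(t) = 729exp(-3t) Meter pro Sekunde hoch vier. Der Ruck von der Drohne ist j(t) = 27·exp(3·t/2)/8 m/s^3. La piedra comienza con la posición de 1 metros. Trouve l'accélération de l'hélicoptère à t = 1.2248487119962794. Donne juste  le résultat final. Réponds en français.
À t = 1.2248487119962794, a = -3.34909227197768.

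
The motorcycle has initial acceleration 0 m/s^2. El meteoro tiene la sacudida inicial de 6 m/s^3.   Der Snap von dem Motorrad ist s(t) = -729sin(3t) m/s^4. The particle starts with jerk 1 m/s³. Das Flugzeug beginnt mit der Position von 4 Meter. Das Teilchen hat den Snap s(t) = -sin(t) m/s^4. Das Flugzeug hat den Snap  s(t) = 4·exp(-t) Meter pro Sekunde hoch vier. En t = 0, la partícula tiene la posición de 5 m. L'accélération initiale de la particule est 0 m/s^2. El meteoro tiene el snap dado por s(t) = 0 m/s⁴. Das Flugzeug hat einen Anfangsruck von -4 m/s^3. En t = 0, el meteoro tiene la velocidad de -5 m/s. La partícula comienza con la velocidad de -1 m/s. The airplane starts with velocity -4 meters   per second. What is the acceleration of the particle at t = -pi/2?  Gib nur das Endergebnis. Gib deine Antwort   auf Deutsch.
Die Beschleunigung bei t = -pi/2 ist a = -1.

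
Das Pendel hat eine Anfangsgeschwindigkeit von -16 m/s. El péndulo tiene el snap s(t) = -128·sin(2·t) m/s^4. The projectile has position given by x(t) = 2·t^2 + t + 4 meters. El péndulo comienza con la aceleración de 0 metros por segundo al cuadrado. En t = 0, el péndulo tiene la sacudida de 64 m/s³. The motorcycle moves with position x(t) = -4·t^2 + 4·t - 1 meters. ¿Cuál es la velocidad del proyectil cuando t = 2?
Para resolver esto, necesitamos tomar 1 derivada de nuestra ecuación de la posición x(t) = 2·t^2 + t + 4. Derivando la posición, obtenemos la velocidad: v(t) = 4·t + 1. Usando v(t) = 4·t + 1 y sustituyendo t = 2, encontramos v = 9.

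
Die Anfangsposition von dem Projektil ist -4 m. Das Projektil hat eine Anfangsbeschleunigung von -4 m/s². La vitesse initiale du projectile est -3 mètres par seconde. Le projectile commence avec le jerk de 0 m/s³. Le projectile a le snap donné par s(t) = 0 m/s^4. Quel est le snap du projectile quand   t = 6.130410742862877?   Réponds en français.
Nous avons le snap s(t) = 0. En substituant t = 6.130410742862877: s(6.130410742862877) = 0.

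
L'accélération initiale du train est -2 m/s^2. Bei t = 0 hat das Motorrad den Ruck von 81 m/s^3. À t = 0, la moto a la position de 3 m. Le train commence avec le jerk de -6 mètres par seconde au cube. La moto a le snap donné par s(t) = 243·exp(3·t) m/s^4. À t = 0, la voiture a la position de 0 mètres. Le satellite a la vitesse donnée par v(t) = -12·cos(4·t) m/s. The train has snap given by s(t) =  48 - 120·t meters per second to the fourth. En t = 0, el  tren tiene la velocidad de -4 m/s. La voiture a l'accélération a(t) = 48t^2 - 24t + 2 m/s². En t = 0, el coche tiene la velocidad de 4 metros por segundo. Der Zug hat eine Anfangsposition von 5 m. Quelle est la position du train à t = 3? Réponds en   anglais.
To find the answer, we compute 4 antiderivatives of s(t) = 48 - 120·t. Integrating snap and using the initial condition j(0) = -6, we get j(t) = -60·t^2 + 48·t - 6. Taking ∫j(t)dt and applying a(0) = -2, we find a(t) = -20·t^3 + 24·t^2 - 6·t - 2. Integrating acceleration and using the initial condition v(0) = -4, we get v(t) = -5·t^4 + 8·t^3 - 3·t^2 - 2·t - 4. The antiderivative of velocity is position. Using x(0) = 5, we get x(t) = -t^5 + 2·t^4 - t^3 - t^2 - 4·t + 5. From the given position equation x(t) = -t^5 + 2·t^4 - t^3 - t^2 - 4·t + 5, we substitute t = 3 to get x = -124.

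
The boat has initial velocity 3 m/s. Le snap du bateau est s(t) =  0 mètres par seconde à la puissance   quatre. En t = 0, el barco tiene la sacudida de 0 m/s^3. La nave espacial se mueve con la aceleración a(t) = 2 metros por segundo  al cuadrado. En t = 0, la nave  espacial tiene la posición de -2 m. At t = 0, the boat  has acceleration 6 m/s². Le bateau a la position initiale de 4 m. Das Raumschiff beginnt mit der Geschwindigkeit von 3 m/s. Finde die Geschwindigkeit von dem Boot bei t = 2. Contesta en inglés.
Starting from snap s(t) = 0, we take 3 integrals. Finding the antiderivative of s(t) and using j(0) = 0: j(t) = 0. The antiderivative of jerk, with a(0) = 6, gives acceleration: a(t) = 6. Integrating acceleration and using the initial condition v(0) = 3, we get v(t) = 6·t + 3. From the given velocity equation v(t) = 6·t + 3, we substitute t = 2 to get v = 15.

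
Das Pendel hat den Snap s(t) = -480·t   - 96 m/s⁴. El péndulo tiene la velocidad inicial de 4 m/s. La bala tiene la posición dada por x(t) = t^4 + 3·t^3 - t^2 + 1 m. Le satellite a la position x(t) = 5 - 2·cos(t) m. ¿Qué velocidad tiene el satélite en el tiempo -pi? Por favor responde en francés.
Nous devons dériver notre équation de la position x(t) = 5 - 2·cos(t) 1 fois. En dérivant la position, nous obtenons la vitesse: v(t) = 2·sin(t). Nous avons la vitesse v(t) = 2·sin(t). En substituant t = -pi: v(-pi) = 0.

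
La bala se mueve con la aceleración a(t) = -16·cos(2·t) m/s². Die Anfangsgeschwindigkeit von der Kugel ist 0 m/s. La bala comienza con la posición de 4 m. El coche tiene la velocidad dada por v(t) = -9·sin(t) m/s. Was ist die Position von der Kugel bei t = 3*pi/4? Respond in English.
We must find the antiderivative of our acceleration equation a(t) = -16·cos(2·t) 2 times. Taking ∫a(t)dt and applying v(0) = 0, we find v(t) = -8·sin(2·t). Taking ∫v(t)dt and applying x(0) = 4, we find x(t) = 4·cos(2·t). We have position x(t) = 4·cos(2·t). Substituting t = 3*pi/4: x(3*pi/4) = 0.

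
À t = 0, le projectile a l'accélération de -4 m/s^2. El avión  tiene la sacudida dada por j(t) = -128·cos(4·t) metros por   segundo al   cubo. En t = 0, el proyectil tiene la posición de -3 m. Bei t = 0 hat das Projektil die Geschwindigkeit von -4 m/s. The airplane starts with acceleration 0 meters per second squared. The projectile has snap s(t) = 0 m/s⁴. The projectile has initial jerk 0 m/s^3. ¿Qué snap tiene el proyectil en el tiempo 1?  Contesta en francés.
De l'équation du snap s(t) = 0, nous substituons t = 1 pour obtenir s = 0.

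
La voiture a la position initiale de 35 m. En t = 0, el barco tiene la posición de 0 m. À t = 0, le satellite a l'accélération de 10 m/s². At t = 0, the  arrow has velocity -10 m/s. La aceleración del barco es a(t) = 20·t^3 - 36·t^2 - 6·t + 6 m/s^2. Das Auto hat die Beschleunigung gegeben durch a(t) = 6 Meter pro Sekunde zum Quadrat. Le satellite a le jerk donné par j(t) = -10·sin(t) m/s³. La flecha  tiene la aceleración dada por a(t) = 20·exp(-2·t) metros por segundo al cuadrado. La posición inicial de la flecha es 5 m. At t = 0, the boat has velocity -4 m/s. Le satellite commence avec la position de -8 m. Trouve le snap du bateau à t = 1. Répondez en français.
Pour résoudre ceci, nous devons prendre 2 dérivées de notre équation de l'accélération a(t) = 20·t^3 - 36·t^2 - 6·t + 6. La dérivée de l'accélération donne le jerk: j(t) = 60·t^2 - 72·t - 6. En prenant d/dt de j(t), nous trouvons s(t) = 120·t - 72. En utilisant s(t) = 120·t - 72 et en substituant t = 1, nous trouvons s = 48.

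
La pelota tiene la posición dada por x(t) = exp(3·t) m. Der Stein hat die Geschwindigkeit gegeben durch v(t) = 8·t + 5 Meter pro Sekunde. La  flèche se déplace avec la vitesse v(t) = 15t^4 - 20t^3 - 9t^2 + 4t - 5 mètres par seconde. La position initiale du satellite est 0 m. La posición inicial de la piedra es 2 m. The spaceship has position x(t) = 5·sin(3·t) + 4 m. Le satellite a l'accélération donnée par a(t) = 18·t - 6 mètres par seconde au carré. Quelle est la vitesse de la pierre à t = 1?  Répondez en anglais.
Using v(t) = 8·t + 5 and substituting t = 1, we find v = 13.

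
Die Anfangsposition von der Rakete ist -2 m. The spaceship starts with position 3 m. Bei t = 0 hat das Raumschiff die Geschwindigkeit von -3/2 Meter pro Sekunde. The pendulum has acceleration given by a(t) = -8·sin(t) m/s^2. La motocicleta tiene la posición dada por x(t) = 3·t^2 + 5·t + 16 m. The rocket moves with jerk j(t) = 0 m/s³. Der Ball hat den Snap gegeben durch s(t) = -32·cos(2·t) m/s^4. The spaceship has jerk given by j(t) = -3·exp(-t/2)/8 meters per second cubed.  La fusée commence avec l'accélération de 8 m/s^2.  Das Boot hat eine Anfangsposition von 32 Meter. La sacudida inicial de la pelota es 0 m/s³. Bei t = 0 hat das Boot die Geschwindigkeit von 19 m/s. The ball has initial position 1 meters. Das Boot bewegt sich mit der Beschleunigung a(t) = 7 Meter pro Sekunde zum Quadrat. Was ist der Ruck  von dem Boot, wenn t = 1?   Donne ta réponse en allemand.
Um dies zu lösen, müssen wir 1 Ableitung unserer Gleichung für die Beschleunigung a(t) = 7 nehmen. Durch Ableiten von der Beschleunigung erhalten wir den Ruck: j(t) = 0. Mit j(t) = 0 und Einsetzen von t = 1, finden wir j = 0.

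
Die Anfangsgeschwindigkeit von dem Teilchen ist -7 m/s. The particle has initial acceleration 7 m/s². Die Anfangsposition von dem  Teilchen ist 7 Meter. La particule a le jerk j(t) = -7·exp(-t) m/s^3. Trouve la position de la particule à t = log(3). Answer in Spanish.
Partiendo de la sacudida j(t) = -7·exp(-t), tomamos 3 antiderivadas. Integrando la sacudida y usando la condición inicial a(0) = 7, obtenemos a(t) = 7·exp(-t). La integral de la aceleración es la velocidad. Usando v(0) = -7, obtenemos v(t) = -7·exp(-t). La integral de la velocidad es la posición. Usando x(0) = 7, obtenemos x(t) = 7·exp(-t). Tenemos la posición x(t) = 7·exp(-t). Sustituyendo t = log(3): x(log(3)) = 7/3.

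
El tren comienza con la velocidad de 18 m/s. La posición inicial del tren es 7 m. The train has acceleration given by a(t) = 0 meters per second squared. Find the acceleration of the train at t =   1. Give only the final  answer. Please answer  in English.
At t = 1, a = 0.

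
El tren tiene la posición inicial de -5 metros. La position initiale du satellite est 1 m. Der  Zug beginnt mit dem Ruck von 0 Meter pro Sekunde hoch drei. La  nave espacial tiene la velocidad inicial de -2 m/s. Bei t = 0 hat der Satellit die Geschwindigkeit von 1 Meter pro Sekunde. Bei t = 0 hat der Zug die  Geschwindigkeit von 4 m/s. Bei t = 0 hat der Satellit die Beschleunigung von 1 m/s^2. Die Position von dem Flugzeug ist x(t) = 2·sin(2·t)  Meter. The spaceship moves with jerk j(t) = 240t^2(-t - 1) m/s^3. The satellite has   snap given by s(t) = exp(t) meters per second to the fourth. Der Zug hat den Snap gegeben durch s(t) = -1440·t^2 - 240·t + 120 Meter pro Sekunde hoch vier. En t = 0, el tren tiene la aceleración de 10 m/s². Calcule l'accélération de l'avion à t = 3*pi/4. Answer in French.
En partant de la position x(t) = 2·sin(2·t), nous prenons 2 dérivées. En prenant d/dt de x(t), nous trouvons v(t) = 4·cos(2·t). La dérivée de la vitesse donne l'accélération: a(t) = -8·sin(2·t). De l'équation de l'accélération a(t) = -8·sin(2·t), nous substituons t = 3*pi/4 pour obtenir a = 8.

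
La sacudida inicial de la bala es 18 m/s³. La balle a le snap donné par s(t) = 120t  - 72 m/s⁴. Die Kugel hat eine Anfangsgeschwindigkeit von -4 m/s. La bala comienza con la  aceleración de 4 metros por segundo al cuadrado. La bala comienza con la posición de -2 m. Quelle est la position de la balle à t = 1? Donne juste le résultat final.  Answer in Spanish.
En t = 1, x = -3.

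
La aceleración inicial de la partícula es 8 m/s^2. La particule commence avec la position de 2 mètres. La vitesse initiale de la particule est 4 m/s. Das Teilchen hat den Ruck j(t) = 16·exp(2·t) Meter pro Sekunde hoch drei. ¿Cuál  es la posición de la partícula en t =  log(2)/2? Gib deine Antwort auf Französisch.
Nous devons trouver la primitive de notre équation du jerk j(t) = 16·exp(2·t) 3 fois. L'intégrale du jerk, avec a(0) = 8, donne l'accélération: a(t) = 8·exp(2·t). La primitive de l'accélération, avec v(0) = 4, donne la vitesse: v(t) = 4·exp(2·t). En intégrant la vitesse et en utilisant la condition initiale x(0) = 2, nous obtenons x(t) = 2·exp(2·t). De l'équation de la position x(t) = 2·exp(2·t), nous substituons t = log(2)/2 pour obtenir x = 4.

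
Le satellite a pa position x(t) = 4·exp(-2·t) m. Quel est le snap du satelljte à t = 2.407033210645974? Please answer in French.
Nous devons dériver notre équation de la position x(t) = 4·exp(-2·t) 4 fois. La dérivée de la position donne la vitesse: v(t) = -8·exp(-2·t). En prenant d/dt de v(t), nous trouvons a(t) = 16·exp(-2·t). La dérivée de l'accélération donne le jerk: j(t) = -32·exp(-2·t). En dérivant le jerk, nous obtenons le snap: s(t) = 64·exp(-2·t). De l'équation du snap s(t) = 64·exp(-2·t), nous substituons t = 2.407033210645974 pour obtenir s = 0.519346837882773.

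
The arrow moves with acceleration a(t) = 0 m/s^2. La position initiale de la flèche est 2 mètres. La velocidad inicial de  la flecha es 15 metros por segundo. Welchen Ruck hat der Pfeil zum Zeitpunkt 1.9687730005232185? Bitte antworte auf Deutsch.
Wir müssen unsere Gleichung für die Beschleunigung a(t) = 0 1-mal ableiten. Durch Ableiten von der Beschleunigung erhalten wir den Ruck: j(t) = 0. Wir haben den Ruck j(t) = 0. Durch Einsetzen von t = 1.9687730005232185: j(1.9687730005232185) = 0.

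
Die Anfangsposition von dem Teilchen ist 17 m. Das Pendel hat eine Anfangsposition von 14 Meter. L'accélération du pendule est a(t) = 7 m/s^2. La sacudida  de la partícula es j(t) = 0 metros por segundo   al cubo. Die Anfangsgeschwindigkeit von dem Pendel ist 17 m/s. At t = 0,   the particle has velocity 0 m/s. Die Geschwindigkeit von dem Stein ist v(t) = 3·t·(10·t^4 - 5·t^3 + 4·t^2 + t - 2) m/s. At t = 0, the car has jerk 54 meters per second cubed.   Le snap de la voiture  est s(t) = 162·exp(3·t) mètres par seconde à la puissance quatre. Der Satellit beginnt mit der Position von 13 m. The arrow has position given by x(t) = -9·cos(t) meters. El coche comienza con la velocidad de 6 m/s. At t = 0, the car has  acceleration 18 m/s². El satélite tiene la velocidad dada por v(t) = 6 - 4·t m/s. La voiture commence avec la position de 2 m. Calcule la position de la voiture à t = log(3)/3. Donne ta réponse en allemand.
Wir müssen unsere Gleichung für den Snap s(t) = 162·exp(3·t) 4-mal integrieren. Die Stammfunktion von dem Snap ist der Ruck. Mit j(0) = 54 erhalten wir j(t) = 54·exp(3·t). Die Stammfunktion von dem Ruck ist die Beschleunigung. Mit a(0) = 18 erhalten wir a(t) = 18·exp(3·t). Das Integral von der Beschleunigung, mit v(0) = 6, ergibt die Geschwindigkeit: v(t) = 6·exp(3·t). Mit ∫v(t)dt und Anwendung von x(0) = 2, finden wir x(t) = 2·exp(3·t). Mit x(t) = 2·exp(3·t) und Einsetzen von t = log(3)/3, finden wir x = 6.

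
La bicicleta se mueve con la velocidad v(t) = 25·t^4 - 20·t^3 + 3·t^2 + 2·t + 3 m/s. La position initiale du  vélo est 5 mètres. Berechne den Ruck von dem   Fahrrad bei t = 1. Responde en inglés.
We must differentiate our velocity equation v(t) = 25·t^4 - 20·t^3 + 3·t^2 + 2·t + 3 2 times. Differentiating velocity, we get acceleration: a(t) = 100·t^3 - 60·t^2 + 6·t + 2. The derivative of acceleration gives jerk: j(t) = 300·t^2 - 120·t + 6. Using j(t) = 300·t^2 - 120·t + 6 and substituting t = 1, we find j = 186.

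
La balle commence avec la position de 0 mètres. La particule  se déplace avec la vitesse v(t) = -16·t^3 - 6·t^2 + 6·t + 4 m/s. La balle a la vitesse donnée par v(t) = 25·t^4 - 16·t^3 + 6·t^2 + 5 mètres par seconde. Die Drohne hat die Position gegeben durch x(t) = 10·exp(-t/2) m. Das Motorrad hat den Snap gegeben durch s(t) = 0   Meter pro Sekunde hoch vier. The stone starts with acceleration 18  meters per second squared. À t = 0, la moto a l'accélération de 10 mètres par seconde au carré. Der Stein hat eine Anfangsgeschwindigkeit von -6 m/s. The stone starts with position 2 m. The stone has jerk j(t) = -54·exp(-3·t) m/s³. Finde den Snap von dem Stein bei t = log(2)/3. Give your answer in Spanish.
Debemos derivar nuestra ecuación de la sacudida j(t) = -54·exp(-3·t) 1 vez. Tomando d/dt de j(t), encontramos s(t) = 162·exp(-3·t). De la ecuación del snap s(t) = 162·exp(-3·t), sustituimos t = log(2)/3 para obtener s = 81.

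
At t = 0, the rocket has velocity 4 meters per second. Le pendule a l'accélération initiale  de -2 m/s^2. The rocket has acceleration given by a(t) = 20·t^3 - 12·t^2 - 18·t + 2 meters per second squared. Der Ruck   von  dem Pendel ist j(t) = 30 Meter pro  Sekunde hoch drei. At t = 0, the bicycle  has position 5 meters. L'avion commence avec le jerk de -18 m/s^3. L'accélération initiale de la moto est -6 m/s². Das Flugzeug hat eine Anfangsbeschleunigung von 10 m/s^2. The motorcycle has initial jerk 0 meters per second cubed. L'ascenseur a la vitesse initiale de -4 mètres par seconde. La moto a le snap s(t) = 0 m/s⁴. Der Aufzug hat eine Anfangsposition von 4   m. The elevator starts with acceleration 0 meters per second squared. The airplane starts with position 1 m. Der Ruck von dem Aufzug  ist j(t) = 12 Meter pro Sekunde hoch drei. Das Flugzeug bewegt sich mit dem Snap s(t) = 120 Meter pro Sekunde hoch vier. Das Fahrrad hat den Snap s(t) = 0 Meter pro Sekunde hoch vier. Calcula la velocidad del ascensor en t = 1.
Necesitamos integrar nuestra ecuación de la sacudida j(t) = 12 2 veces. Integrando la sacudida y usando la condición inicial a(0) = 0, obtenemos a(t) = 12·t. La antiderivada de la aceleración es la velocidad. Usando v(0) = -4, obtenemos v(t) = 6·t^2 - 4. Usando v(t) = 6·t^2 - 4 y sustituyendo t = 1, encontramos v = 2.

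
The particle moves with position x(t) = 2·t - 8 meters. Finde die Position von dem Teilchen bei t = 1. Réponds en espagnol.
Usando x(t) = 2·t - 8 y sustituyendo t = 1, encontramos x = -6.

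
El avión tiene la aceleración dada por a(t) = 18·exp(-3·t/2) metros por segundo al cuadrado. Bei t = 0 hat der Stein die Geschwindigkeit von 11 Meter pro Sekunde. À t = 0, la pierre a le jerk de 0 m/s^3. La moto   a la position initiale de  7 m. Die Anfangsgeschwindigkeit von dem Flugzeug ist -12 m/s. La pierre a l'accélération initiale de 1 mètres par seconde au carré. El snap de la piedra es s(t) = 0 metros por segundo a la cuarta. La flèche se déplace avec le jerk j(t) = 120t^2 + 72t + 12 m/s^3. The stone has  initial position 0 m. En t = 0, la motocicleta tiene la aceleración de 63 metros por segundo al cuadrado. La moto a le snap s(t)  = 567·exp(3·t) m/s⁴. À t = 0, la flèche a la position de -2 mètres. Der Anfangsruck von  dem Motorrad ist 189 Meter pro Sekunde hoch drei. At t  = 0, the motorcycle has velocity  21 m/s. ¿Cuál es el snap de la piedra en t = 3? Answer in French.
Nous avons le snap s(t) = 0. En substituant t = 3: s(3) = 0.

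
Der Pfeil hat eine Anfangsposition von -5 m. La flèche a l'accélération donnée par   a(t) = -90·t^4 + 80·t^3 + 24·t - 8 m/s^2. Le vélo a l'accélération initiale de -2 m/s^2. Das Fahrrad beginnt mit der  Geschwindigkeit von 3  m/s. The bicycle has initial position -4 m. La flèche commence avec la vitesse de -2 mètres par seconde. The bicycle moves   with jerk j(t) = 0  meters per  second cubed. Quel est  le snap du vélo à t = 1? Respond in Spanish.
Partiendo de la sacudida j(t) = 0, tomamos 1 derivada. Tomando d/dt de j(t), encontramos s(t) = 0. Tenemos el snap s(t) = 0. Sustituyendo t = 1: s(1) = 0.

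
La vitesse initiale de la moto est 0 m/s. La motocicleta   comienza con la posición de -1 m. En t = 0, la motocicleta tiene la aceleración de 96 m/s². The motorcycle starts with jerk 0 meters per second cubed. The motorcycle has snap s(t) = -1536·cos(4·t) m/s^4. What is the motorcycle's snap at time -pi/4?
Using s(t) = -1536·cos(4·t) and substituting t = -pi/4, we find s = 1536.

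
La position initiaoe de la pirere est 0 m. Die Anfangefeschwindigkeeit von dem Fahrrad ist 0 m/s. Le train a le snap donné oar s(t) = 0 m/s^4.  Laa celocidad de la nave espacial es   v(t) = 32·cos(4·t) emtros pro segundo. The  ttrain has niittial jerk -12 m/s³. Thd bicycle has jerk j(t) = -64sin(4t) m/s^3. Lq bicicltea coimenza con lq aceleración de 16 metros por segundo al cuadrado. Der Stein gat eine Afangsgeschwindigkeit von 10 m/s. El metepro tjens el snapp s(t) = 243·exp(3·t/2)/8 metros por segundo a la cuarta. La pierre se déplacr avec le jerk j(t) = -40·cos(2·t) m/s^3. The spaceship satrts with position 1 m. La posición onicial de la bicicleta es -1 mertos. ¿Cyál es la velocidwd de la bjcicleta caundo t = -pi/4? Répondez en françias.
Pour résoudre ceci, nous devons prendre 2 intégrales de notre équation du jerk j(t) = -64·sin(4·t). La primitive du jerk, avec a(0) = 16, donne l'accélération: a(t) = 16·cos(4·t). En prenant ∫a(t)dt et en appliquant v(0) = 0, nous trouvons v(t) = 4·sin(4·t). De l'équation de la vitesse v(t) = 4·sin(4·t), nous substituons t = -pi/4 pour obtenir v = 0.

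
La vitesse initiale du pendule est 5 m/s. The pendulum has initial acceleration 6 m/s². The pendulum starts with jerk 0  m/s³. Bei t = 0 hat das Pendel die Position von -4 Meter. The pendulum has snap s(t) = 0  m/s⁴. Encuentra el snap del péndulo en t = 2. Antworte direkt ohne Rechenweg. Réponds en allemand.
Die Antwort ist 0.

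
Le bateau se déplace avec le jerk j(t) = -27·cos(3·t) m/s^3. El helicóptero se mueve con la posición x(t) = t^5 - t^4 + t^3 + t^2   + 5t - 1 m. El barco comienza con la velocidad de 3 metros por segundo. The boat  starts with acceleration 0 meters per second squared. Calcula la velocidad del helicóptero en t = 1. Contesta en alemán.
Ausgehend von der Position x(t) = t^5 - t^4 + t^3 + t^2 + 5·t - 1, nehmen wir 1 Ableitung. Durch Ableiten von der Position erhalten wir die Geschwindigkeit: v(t) = 5·t^4 - 4·t^3 + 3·t^2 + 2·t + 5. Wir haben die Geschwindigkeit v(t) = 5·t^4 - 4·t^3 + 3·t^2 + 2·t + 5. Durch Einsetzen von t = 1: v(1) = 11.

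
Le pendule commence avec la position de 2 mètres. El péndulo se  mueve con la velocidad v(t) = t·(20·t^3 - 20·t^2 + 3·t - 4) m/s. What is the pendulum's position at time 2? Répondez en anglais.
Starting from velocity v(t) = t·(20·t^3 - 20·t^2 + 3·t - 4), we take 1 integral. Finding the integral of v(t) and using x(0) = 2: x(t) = 4·t^5 - 5·t^4 + t^3 - 2·t^2 + 2. Using x(t) = 4·t^5 - 5·t^4 + t^3 - 2·t^2 + 2 and substituting t = 2, we find x = 50.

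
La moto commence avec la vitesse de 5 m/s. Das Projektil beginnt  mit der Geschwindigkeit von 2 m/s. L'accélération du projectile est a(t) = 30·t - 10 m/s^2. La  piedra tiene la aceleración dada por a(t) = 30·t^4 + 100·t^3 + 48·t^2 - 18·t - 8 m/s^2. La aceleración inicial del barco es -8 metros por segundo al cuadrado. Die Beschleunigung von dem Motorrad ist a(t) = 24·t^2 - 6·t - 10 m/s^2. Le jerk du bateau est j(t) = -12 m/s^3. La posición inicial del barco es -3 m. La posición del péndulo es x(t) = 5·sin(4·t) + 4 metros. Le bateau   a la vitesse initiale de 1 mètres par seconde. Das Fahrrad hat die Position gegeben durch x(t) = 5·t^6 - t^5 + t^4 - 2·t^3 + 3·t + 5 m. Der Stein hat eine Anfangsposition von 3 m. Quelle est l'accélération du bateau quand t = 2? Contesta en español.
Necesitamos integrar nuestra ecuación de la sacudida j(t) = -12 1 vez. La antiderivada de la sacudida, con a(0) = -8, da la aceleración: a(t) = -12·t - 8. Tenemos la aceleración a(t) = -12·t - 8. Sustituyendo t = 2: a(2) = -32.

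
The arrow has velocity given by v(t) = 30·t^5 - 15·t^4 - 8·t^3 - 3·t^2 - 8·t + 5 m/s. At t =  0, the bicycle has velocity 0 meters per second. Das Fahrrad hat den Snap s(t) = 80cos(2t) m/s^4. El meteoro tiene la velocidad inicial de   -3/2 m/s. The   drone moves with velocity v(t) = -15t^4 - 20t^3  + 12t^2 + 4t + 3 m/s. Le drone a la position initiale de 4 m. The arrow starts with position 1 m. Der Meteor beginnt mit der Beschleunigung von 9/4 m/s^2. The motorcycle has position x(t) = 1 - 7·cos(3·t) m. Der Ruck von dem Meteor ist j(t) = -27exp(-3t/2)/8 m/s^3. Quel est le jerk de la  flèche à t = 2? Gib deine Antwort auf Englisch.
To solve this, we need to take 2 derivatives of our velocity equation v(t) = 30·t^5 - 15·t^4 - 8·t^3 - 3·t^2 - 8·t + 5. The derivative of velocity gives acceleration: a(t) = 150·t^4 - 60·t^3 - 24·t^2 - 6·t - 8. Taking d/dt of a(t), we find j(t) = 600·t^3 - 180·t^2 - 48·t - 6. Using j(t) = 600·t^3 - 180·t^2 - 48·t - 6 and substituting t = 2, we find j = 3978.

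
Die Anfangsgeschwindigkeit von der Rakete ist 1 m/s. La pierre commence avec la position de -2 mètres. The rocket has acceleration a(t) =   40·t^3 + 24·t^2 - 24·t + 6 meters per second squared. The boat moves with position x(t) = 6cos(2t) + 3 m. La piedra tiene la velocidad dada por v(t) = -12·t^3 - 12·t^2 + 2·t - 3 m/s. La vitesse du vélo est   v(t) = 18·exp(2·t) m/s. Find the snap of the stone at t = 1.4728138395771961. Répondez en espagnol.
Debemos derivar nuestra ecuación de la velocidad v(t) = -12·t^3 - 12·t^2 + 2·t - 3 3 veces. Tomando d/dt de v(t), encontramos a(t) = -36·t^2 - 24·t + 2. Derivando la aceleración, obtenemos la sacudida: j(t) = -72·t - 24. La derivada de la sacudida da el snap: s(t) = -72. Usando s(t) = -72 y sustituyendo t = 1.4728138395771961, encontramos s = -72.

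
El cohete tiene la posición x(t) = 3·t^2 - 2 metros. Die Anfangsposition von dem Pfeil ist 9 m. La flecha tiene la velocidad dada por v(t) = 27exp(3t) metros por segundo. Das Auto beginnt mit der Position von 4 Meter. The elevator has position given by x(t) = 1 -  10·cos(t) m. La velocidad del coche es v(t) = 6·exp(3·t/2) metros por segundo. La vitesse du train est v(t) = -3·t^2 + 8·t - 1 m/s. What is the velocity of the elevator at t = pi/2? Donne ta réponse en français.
Nous devons dériver notre équation de la position x(t) = 1 - 10·cos(t) 1 fois. En dérivant la position, nous obtenons la vitesse: v(t) = 10·sin(t). Nous avons la vitesse v(t) = 10·sin(t). En substituant t = pi/2: v(pi/2) = 10.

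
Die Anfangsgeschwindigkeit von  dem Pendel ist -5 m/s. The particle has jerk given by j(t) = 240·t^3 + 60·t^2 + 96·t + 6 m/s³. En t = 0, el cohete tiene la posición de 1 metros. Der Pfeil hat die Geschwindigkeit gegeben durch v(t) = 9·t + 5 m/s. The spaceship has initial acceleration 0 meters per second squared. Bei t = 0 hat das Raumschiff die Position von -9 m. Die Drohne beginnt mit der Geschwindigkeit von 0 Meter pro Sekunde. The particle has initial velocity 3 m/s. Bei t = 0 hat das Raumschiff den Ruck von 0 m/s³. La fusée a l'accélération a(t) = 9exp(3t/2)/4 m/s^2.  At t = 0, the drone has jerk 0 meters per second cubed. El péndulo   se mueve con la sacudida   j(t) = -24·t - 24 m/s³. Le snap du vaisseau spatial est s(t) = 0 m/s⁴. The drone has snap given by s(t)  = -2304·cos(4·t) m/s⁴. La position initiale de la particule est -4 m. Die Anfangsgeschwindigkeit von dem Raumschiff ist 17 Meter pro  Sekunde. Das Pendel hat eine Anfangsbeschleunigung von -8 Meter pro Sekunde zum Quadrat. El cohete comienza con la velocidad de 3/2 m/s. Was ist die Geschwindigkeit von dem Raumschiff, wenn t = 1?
Wir müssen unsere Gleichung für den Snap s(t) = 0 3-mal integrieren. Das Integral von dem Snap ist der Ruck. Mit j(0) = 0 erhalten wir j(t) = 0. Durch Integration von dem Ruck und Verwendung der Anfangsbedingung a(0) = 0, erhalten wir a(t) = 0. Durch Integration von der Beschleunigung und Verwendung der Anfangsbedingung v(0) = 17, erhalten wir v(t) = 17. Wir haben die Geschwindigkeit v(t) = 17. Durch Einsetzen von t = 1: v(1) = 17.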